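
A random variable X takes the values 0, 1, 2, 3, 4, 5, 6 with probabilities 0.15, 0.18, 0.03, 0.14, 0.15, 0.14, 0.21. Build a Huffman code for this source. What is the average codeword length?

2.78 bits/symbol

Repeatedly combine the two least-probable nodes; the expected code length is the sum of the merged weights.
merge 3/100 + 7/50 → 17/100
merge 7/50 + 3/20 → 29/100
merge 3/20 + 17/100 → 8/25
merge 9/50 + 21/100 → 39/100
merge 29/100 + 8/25 → 61/100
merge 39/100 + 61/100 → 1
L = 17/100 + 29/100 + 8/25 + 39/100 + 61/100 + 1 = 139/50 = 2.78 bits/symbol.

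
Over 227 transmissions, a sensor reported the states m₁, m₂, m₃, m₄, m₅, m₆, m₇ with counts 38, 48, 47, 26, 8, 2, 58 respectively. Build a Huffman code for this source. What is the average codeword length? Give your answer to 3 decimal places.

Probabilities are the counts divided by 227.
Repeatedly combine the two least-probable nodes; the expected code length is the sum of the merged weights.
merge 2/227 + 8/227 → 10/227
merge 10/227 + 26/227 → 36/227
merge 36/227 + 38/227 → 74/227
merge 47/227 + 48/227 → 95/227
merge 58/227 + 74/227 → 132/227
merge 95/227 + 132/227 → 1
L = 10/227 + 36/227 + 74/227 + 95/227 + 132/227 + 1 = 574/227 ≈ 2.529 bits/symbol.

2.529 bits/symbol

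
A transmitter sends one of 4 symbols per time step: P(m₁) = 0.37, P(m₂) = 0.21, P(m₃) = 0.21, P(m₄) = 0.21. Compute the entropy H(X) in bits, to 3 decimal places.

H = −Σ pᵢ log₂ pᵢ.
−0.37·log₂(0.37) = 0.5307
−0.21·log₂(0.21) = 0.4728
−0.21·log₂(0.21) = 0.4728
−0.21·log₂(0.21) = 0.4728
Sum ≈ 1.9492 → 1.949 bits.

1.949 bits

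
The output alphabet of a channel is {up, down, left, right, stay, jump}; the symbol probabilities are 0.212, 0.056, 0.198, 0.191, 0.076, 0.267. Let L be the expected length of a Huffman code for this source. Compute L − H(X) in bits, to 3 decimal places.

0.038 bits

Entropy H = −Σ p log₂ p ≈ 2.4173 bits.
Huffman merges: 7/125+19/250→33/250; 33/250+191/1000→323/1000; 99/500+53/250→41/100; 267/1000+323/1000→59/100; 41/100+59/100→1. L = 491/200 ≈ 2.4550.
L − H = 2.4550 − 2.4173 = 0.038 bits.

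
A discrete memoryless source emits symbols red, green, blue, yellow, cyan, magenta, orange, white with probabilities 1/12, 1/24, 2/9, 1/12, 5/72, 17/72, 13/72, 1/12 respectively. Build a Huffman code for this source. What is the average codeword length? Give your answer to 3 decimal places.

2.819 bits/symbol

Repeatedly combine the two least-probable nodes; the expected code length is the sum of the merged weights.
merge 1/24 + 5/72 → 1/9
merge 1/12 + 1/12 → 1/6
merge 1/12 + 1/9 → 7/36
merge 1/6 + 13/72 → 25/72
merge 7/36 + 2/9 → 5/12
merge 17/72 + 25/72 → 7/12
merge 5/12 + 7/12 → 1
L = 1/9 + 1/6 + 7/36 + 25/72 + 5/12 + 7/12 + 1 = 203/72 ≈ 2.819 bits/symbol.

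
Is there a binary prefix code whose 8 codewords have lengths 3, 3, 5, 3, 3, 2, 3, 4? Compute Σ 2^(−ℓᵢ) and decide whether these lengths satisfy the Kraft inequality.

With common denominator 2^5 = 32: Σ 2^(−ℓᵢ) = 4/32 + 4/32 + 1/32 + 4/32 + 4/32 + 8/32 + 4/32 + 2/32 = 31/32 = 0.96875.
Kraft's inequality requires Σ ≤ 1; here Σ = 0.96875 ≤ 1, so such a prefix code exists.

0.96875; yes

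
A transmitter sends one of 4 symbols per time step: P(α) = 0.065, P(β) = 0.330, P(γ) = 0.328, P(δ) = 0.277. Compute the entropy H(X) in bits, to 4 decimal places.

1.8247 bits

H = −Σ pᵢ log₂ pᵢ.
−0.065·log₂(0.065) = 0.2563
−0.330·log₂(0.330) = 0.5278
−0.328·log₂(0.328) = 0.5275
−0.277·log₂(0.277) = 0.5130
Sum ≈ 1.8247 → 1.8247 bits.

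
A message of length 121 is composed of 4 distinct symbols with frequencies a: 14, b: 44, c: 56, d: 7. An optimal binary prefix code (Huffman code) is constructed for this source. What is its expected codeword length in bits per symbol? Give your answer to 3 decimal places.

1.711 bits/symbol

Probabilities are the counts divided by 121.
Repeatedly combine the two least-probable nodes; the expected code length is the sum of the merged weights.
merge 7/121 + 14/121 → 21/121
merge 21/121 + 4/11 → 65/121
merge 56/121 + 65/121 → 1
L = 21/121 + 65/121 + 1 = 207/121 ≈ 1.711 bits/symbol.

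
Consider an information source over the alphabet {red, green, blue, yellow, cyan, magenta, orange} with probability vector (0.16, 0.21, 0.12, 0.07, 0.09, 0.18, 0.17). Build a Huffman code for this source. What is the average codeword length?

Repeatedly combine the two least-probable nodes; the expected code length is the sum of the merged weights.
merge 7/100 + 9/100 → 4/25
merge 3/25 + 4/25 → 7/25
merge 4/25 + 17/100 → 33/100
merge 9/50 + 21/100 → 39/100
merge 7/25 + 33/100 → 61/100
merge 39/100 + 61/100 → 1
L = 4/25 + 7/25 + 33/100 + 39/100 + 61/100 + 1 = 277/100 = 2.77 bits/symbol.

2.77 bits/symbol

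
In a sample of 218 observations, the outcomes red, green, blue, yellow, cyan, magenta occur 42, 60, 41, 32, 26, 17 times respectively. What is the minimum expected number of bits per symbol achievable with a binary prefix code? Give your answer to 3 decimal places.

2.532 bits/symbol

Probabilities are the counts divided by 218.
Repeatedly combine the two least-probable nodes; the expected code length is the sum of the merged weights.
merge 17/218 + 13/109 → 43/218
merge 16/109 + 41/218 → 73/218
merge 21/109 + 43/218 → 85/218
merge 30/109 + 73/218 → 133/218
merge 85/218 + 133/218 → 1
L = 43/218 + 73/218 + 85/218 + 133/218 + 1 = 276/109 ≈ 2.532 bits/symbol.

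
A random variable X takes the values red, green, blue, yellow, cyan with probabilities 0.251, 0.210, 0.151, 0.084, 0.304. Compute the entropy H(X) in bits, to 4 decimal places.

H = −Σ pᵢ log₂ pᵢ.
−0.251·log₂(0.251) = 0.5006
−0.210·log₂(0.210) = 0.4728
−0.151·log₂(0.151) = 0.4118
−0.084·log₂(0.084) = 0.3002
−0.304·log₂(0.304) = 0.5222
Sum ≈ 2.2076 → 2.2076 bits.

2.2076 bits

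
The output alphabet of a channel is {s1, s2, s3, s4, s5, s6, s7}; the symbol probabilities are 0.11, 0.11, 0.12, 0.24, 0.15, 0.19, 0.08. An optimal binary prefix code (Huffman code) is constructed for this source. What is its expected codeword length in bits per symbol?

Repeatedly combine the two least-probable nodes; the expected code length is the sum of the merged weights.
merge 2/25 + 11/100 → 19/100
merge 11/100 + 3/25 → 23/100
merge 3/20 + 19/100 → 17/50
merge 19/100 + 23/100 → 21/50
merge 6/25 + 17/50 → 29/50
merge 21/50 + 29/50 → 1
L = 19/100 + 23/100 + 17/50 + 21/50 + 29/50 + 1 = 69/25 = 2.76 bits/symbol.

2.76 bits/symbol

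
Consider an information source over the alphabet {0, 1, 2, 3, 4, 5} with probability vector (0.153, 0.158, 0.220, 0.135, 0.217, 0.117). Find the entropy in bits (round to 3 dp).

2.546 bits

H = −Σ pᵢ log₂ pᵢ.
−0.153·log₂(0.153) = 0.4144
−0.158·log₂(0.158) = 0.4206
−0.220·log₂(0.220) = 0.4806
−0.135·log₂(0.135) = 0.3900
−0.217·log₂(0.217) = 0.4783
−0.117·log₂(0.117) = 0.3622
Sum ≈ 2.5460 → 2.546 bits.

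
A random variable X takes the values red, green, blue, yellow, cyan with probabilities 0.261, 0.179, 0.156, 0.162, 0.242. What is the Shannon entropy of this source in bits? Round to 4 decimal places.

H = −Σ pᵢ log₂ pᵢ.
−0.261·log₂(0.261) = 0.5058
−0.179·log₂(0.179) = 0.4443
−0.156·log₂(0.156) = 0.4181
−0.162·log₂(0.162) = 0.4254
−0.242·log₂(0.242) = 0.4954
Sum ≈ 2.2890 → 2.2890 bits.

2.2890 bits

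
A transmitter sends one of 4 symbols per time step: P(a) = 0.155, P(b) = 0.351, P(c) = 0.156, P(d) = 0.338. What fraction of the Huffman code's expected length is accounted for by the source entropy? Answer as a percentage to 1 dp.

96.6%

Entropy H = −Σ p log₂ p ≈ 1.8941 bits.
Huffman merges: 31/200+39/250→311/1000; 311/1000+169/500→649/1000; 351/1000+649/1000→1. L = 49/25 ≈ 1.9600.
Efficiency = H/L = 1.8941/1.9600 = 96.6%.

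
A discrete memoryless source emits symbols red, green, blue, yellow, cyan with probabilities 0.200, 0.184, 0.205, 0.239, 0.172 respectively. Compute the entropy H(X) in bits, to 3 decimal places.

H = −Σ pᵢ log₂ pᵢ.
−0.200·log₂(0.200) = 0.4644
−0.184·log₂(0.184) = 0.4494
−0.205·log₂(0.205) = 0.4687
−0.239·log₂(0.239) = 0.4935
−0.172·log₂(0.172) = 0.4368
Sum ≈ 2.3128 → 2.313 bits.

2.313 bits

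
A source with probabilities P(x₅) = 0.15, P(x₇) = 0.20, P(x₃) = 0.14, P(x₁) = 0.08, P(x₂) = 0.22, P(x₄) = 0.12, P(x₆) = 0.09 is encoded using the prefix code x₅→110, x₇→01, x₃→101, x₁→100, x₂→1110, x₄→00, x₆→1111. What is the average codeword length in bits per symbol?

L̄ = Σ pᵢ·ℓᵢ = 0.15·3 + 0.20·2 + 0.14·3 + 0.08·3 + 0.22·4 + 0.12·2 + 0.09·4 = 2.99 bits/symbol.

2.99 bits/symbol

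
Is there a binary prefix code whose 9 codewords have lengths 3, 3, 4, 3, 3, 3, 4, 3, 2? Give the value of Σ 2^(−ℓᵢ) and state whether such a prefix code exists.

1.125; no

With common denominator 2^4 = 16: Σ 2^(−ℓᵢ) = 2/16 + 2/16 + 1/16 + 2/16 + 2/16 + 2/16 + 1/16 + 2/16 + 4/16 = 18/16 = 1.125.
Kraft's inequality requires Σ ≤ 1; here Σ = 1.125 > 1, so no such prefix code exists.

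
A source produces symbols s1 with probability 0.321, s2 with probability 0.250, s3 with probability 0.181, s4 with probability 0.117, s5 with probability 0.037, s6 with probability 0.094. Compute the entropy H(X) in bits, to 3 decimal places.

H = −Σ pᵢ log₂ pᵢ.
−0.321·log₂(0.321) = 0.5262
−0.250·log₂(0.250) = 0.5000
−0.181·log₂(0.181) = 0.4463
−0.117·log₂(0.117) = 0.3622
−0.037·log₂(0.037) = 0.1760
−0.094·log₂(0.094) = 0.3207
Sum ≈ 2.3314 → 2.331 bits.

2.331 bits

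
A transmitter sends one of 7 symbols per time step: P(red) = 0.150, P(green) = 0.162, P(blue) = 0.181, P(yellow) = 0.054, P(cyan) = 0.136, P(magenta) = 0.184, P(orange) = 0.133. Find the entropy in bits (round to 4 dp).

H = −Σ pᵢ log₂ pᵢ.
−0.150·log₂(0.150) = 0.4105
−0.162·log₂(0.162) = 0.4254
−0.181·log₂(0.181) = 0.4463
−0.054·log₂(0.054) = 0.2274
−0.136·log₂(0.136) = 0.3915
−0.184·log₂(0.184) = 0.4494
−0.133·log₂(0.133) = 0.3871
Sum ≈ 2.7376 → 2.7376 bits.

2.7376 bits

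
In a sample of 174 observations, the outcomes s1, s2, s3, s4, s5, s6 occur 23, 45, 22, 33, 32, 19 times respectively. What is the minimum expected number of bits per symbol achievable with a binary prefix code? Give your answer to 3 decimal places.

2.552 bits/symbol

Probabilities are the counts divided by 174.
Repeatedly combine the two least-probable nodes; the expected code length is the sum of the merged weights.
merge 19/174 + 11/87 → 41/174
merge 23/174 + 16/87 → 55/174
merge 11/58 + 41/174 → 37/87
merge 15/58 + 55/174 → 50/87
merge 37/87 + 50/87 → 1
L = 41/174 + 55/174 + 37/87 + 50/87 + 1 = 74/29 ≈ 2.552 bits/symbol.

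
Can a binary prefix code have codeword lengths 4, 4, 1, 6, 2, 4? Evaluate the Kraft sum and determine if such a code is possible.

With common denominator 2^6 = 64: Σ 2^(−ℓᵢ) = 4/64 + 4/64 + 32/64 + 1/64 + 16/64 + 4/64 = 61/64 = 0.953125.
Kraft's inequality requires Σ ≤ 1; here Σ = 0.953125 ≤ 1, so such a prefix code exists.

0.953125; yes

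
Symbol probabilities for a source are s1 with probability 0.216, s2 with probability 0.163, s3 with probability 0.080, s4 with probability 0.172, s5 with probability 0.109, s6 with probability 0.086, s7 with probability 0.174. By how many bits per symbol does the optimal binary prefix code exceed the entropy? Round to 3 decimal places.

0.052 bits

Entropy H = −Σ p log₂ p ≈ 2.7244 bits.
Huffman merges: 2/25+43/500→83/500; 109/1000+163/1000→34/125; 83/500+43/250→169/500; 87/500+27/125→39/100; 34/125+169/500→61/100; 39/100+61/100→1. L = 347/125 ≈ 2.7760.
L − H = 2.7760 − 2.7244 = 0.052 bits.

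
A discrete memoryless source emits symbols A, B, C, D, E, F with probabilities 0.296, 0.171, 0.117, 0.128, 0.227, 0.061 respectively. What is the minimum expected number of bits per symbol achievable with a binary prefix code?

2.477 bits/symbol

Repeatedly combine the two least-probable nodes; the expected code length is the sum of the merged weights.
merge 61/1000 + 117/1000 → 89/500
merge 16/125 + 171/1000 → 299/1000
merge 89/500 + 227/1000 → 81/200
merge 37/125 + 299/1000 → 119/200
merge 81/200 + 119/200 → 1
L = 89/500 + 299/1000 + 81/200 + 119/200 + 1 = 2477/1000 = 2.477 bits/symbol.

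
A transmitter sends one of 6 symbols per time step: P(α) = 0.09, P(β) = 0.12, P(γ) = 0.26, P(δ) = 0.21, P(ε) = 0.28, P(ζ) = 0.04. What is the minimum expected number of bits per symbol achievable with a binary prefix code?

Repeatedly combine the two least-probable nodes; the expected code length is the sum of the merged weights.
merge 1/25 + 9/100 → 13/100
merge 3/25 + 13/100 → 1/4
merge 21/100 + 1/4 → 23/50
merge 13/50 + 7/25 → 27/50
merge 23/50 + 27/50 → 1
L = 13/100 + 1/4 + 23/50 + 27/50 + 1 = 119/50 = 2.38 bits/symbol.

2.38 bits/symbol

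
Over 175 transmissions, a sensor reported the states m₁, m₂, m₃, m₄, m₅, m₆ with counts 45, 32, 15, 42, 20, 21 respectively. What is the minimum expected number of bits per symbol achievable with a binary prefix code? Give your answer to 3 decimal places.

2.503 bits/symbol

Probabilities are the counts divided by 175.
Repeatedly combine the two least-probable nodes; the expected code length is the sum of the merged weights.
merge 3/35 + 4/35 → 1/5
merge 3/25 + 32/175 → 53/175
merge 1/5 + 6/25 → 11/25
merge 9/35 + 53/175 → 14/25
merge 11/25 + 14/25 → 1
L = 1/5 + 53/175 + 11/25 + 14/25 + 1 = 438/175 ≈ 2.503 bits/symbol.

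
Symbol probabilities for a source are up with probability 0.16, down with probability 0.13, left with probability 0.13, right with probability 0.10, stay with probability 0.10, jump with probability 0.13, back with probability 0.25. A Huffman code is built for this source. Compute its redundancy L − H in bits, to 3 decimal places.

0.015 bits

Entropy H = −Σ p log₂ p ≈ 2.7353 bits.
Huffman merges: 1/10+1/10→1/5; 13/100+13/100→13/50; 13/100+4/25→29/100; 1/5+1/4→9/20; 13/50+29/100→11/20; 9/20+11/20→1. L = 11/4 ≈ 2.7500.
L − H = 2.7500 − 2.7353 = 0.015 bits.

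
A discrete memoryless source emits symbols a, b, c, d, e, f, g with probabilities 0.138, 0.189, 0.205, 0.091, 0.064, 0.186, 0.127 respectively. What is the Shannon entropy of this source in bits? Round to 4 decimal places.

2.7152 bits

H = −Σ pᵢ log₂ pᵢ.
−0.138·log₂(0.138) = 0.3943
−0.189·log₂(0.189) = 0.4543
−0.205·log₂(0.205) = 0.4687
−0.091·log₂(0.091) = 0.3147
−0.064·log₂(0.064) = 0.2538
−0.186·log₂(0.186) = 0.4514
−0.127·log₂(0.127) = 0.3781
Sum ≈ 2.7152 → 2.7152 bits.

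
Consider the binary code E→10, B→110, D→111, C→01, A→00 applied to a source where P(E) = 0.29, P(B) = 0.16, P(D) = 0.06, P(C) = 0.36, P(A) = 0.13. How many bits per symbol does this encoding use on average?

L̄ = Σ pᵢ·ℓᵢ = 0.29·2 + 0.16·3 + 0.06·3 + 0.36·2 + 0.13·2 = 2.22 bits/symbol.

2.22 bits/symbol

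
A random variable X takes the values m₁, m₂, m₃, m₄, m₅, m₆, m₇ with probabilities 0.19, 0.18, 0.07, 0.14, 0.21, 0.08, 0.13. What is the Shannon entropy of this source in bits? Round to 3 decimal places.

2.713 bits

H = −Σ pᵢ log₂ pᵢ.
−0.19·log₂(0.19) = 0.4552
−0.18·log₂(0.18) = 0.4453
−0.07·log₂(0.07) = 0.2686
−0.14·log₂(0.14) = 0.3971
−0.21·log₂(0.21) = 0.4728
−0.08·log₂(0.08) = 0.2915
−0.13·log₂(0.13) = 0.3826
Sum ≈ 2.7132 → 2.713 bits.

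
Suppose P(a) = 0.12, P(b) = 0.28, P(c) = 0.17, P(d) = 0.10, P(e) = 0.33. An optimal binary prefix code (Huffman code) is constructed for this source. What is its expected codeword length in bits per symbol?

2.22 bits/symbol

Repeatedly combine the two least-probable nodes; the expected code length is the sum of the merged weights.
merge 1/10 + 3/25 → 11/50
merge 17/100 + 11/50 → 39/100
merge 7/25 + 33/100 → 61/100
merge 39/100 + 61/100 → 1
L = 11/50 + 39/100 + 61/100 + 1 = 111/50 = 2.22 bits/symbol.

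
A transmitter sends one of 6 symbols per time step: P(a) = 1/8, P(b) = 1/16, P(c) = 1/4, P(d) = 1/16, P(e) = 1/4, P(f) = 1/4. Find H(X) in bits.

Each probability is a power of 1/2, so log₂(1/p) is an integer.
H = Σ p·log₂(1/p) = 1/8·3 + 1/16·4 + 1/4·2 + 1/16·4 + 1/4·2 + 1/4·2 = 2.375 bits.

2.375 bits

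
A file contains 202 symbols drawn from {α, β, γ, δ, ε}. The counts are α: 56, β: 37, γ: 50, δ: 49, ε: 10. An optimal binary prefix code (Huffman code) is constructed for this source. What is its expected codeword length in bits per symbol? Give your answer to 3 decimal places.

2.233 bits/symbol

Probabilities are the counts divided by 202.
Repeatedly combine the two least-probable nodes; the expected code length is the sum of the merged weights.
merge 5/101 + 37/202 → 47/202
merge 47/202 + 49/202 → 48/101
merge 25/101 + 28/101 → 53/101
merge 48/101 + 53/101 → 1
L = 47/202 + 48/101 + 53/101 + 1 = 451/202 ≈ 2.233 bits/symbol.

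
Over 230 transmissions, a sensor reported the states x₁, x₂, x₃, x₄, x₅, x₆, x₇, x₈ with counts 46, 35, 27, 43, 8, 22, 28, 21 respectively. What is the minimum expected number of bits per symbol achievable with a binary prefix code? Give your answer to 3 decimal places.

Probabilities are the counts divided by 230.
Repeatedly combine the two least-probable nodes; the expected code length is the sum of the merged weights.
merge 4/115 + 21/230 → 29/230
merge 11/115 + 27/230 → 49/230
merge 14/115 + 29/230 → 57/230
merge 7/46 + 43/230 → 39/115
merge 1/5 + 49/230 → 19/46
merge 57/230 + 39/115 → 27/46
merge 19/46 + 27/46 → 1
L = 29/230 + 49/230 + 57/230 + 39/115 + 19/46 + 27/46 + 1 = 673/230 ≈ 2.926 bits/symbol.

2.926 bits/symbol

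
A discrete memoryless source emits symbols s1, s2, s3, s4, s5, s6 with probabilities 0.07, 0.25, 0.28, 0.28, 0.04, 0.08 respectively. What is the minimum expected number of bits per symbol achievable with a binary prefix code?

Repeatedly combine the two least-probable nodes; the expected code length is the sum of the merged weights.
merge 1/25 + 7/100 → 11/100
merge 2/25 + 11/100 → 19/100
merge 19/100 + 1/4 → 11/25
merge 7/25 + 7/25 → 14/25
merge 11/25 + 14/25 → 1
L = 11/100 + 19/100 + 11/25 + 14/25 + 1 = 23/10 = 2.3 bits/symbol.

2.3 bits/symbol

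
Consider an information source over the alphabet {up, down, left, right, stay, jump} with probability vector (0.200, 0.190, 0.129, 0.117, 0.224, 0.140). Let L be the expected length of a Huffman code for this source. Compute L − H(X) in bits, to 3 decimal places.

Entropy H = −Σ p log₂ p ≈ 2.5435 bits.
Huffman merges: 117/1000+129/1000→123/500; 7/50+19/100→33/100; 1/5+28/125→53/125; 123/500+33/100→72/125; 53/125+72/125→1. L = 322/125 ≈ 2.5760.
L − H = 2.5760 − 2.5435 = 0.032 bits.

0.032 bits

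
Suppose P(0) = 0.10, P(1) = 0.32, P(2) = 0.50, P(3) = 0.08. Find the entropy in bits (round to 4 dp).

H = −Σ pᵢ log₂ pᵢ.
−0.10·log₂(0.10) = 0.3322
−0.32·log₂(0.32) = 0.5260
−0.50·log₂(0.50) = 0.5000
−0.08·log₂(0.08) = 0.2915
Sum ≈ 1.6497 → 1.6497 bits.

1.6497 bits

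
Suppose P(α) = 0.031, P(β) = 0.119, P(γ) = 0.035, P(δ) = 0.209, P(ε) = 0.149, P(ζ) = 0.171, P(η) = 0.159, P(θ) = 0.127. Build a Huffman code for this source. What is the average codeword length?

2.857 bits/symbol

Repeatedly combine the two least-probable nodes; the expected code length is the sum of the merged weights.
merge 31/1000 + 7/200 → 33/500
merge 33/500 + 119/1000 → 37/200
merge 127/1000 + 149/1000 → 69/250
merge 159/1000 + 171/1000 → 33/100
merge 37/200 + 209/1000 → 197/500
merge 69/250 + 33/100 → 303/500
merge 197/500 + 303/500 → 1
L = 33/500 + 37/200 + 69/250 + 33/100 + 197/500 + 303/500 + 1 = 2857/1000 = 2.857 bits/symbol.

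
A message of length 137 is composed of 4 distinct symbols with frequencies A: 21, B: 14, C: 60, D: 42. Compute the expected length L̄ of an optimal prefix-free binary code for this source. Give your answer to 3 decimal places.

1.818 bits/symbol

Probabilities are the counts divided by 137.
Repeatedly combine the two least-probable nodes; the expected code length is the sum of the merged weights.
merge 14/137 + 21/137 → 35/137
merge 35/137 + 42/137 → 77/137
merge 60/137 + 77/137 → 1
L = 35/137 + 77/137 + 1 = 249/137 ≈ 1.818 bits/symbol.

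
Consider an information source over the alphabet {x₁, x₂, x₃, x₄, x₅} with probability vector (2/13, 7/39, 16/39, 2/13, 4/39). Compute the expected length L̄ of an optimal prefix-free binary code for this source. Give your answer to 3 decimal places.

2.179 bits/symbol

Repeatedly combine the two least-probable nodes; the expected code length is the sum of the merged weights.
merge 4/39 + 2/13 → 10/39
merge 2/13 + 7/39 → 1/3
merge 10/39 + 1/3 → 23/39
merge 16/39 + 23/39 → 1
L = 10/39 + 1/3 + 23/39 + 1 = 85/39 ≈ 2.179 bits/symbol.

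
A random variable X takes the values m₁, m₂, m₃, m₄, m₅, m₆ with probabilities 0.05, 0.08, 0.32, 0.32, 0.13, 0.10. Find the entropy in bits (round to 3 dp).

2.275 bits

H = −Σ pᵢ log₂ pᵢ.
−0.05·log₂(0.05) = 0.2161
−0.08·log₂(0.08) = 0.2915
−0.32·log₂(0.32) = 0.5260
−0.32·log₂(0.32) = 0.5260
−0.13·log₂(0.13) = 0.3826
−0.10·log₂(0.10) = 0.3322
Sum ≈ 2.2745 → 2.275 bits.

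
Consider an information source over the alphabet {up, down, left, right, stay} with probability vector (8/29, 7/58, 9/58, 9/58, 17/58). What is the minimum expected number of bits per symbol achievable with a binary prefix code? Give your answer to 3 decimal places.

2.276 bits/symbol

Repeatedly combine the two least-probable nodes; the expected code length is the sum of the merged weights.
merge 7/58 + 9/58 → 8/29
merge 9/58 + 8/29 → 25/58
merge 8/29 + 17/58 → 33/58
merge 25/58 + 33/58 → 1
L = 8/29 + 25/58 + 33/58 + 1 = 66/29 ≈ 2.276 bits/symbol.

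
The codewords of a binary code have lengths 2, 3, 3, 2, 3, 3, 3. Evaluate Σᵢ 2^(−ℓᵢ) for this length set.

With common denominator 2^3 = 8: Σ 2^(−ℓᵢ) = 2/8 + 1/8 + 1/8 + 2/8 + 1/8 + 1/8 + 1/8 = 9/8 = 1.125.

1.125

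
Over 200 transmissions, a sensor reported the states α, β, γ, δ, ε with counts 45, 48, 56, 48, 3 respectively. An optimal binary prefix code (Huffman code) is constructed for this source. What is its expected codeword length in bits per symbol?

Probabilities are the counts divided by 200.
Repeatedly combine the two least-probable nodes; the expected code length is the sum of the merged weights.
merge 3/200 + 9/40 → 6/25
merge 6/25 + 6/25 → 12/25
merge 6/25 + 7/25 → 13/25
merge 12/25 + 13/25 → 1
L = 6/25 + 12/25 + 13/25 + 1 = 56/25 = 2.24 bits/symbol.

2.24 bits/symbol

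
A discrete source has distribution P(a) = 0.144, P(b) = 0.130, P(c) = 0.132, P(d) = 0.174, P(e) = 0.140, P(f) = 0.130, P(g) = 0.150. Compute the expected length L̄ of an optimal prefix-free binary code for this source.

2.826 bits/symbol

Repeatedly combine the two least-probable nodes; the expected code length is the sum of the merged weights.
merge 13/100 + 13/100 → 13/50
merge 33/250 + 7/50 → 34/125
merge 18/125 + 3/20 → 147/500
merge 87/500 + 13/50 → 217/500
merge 34/125 + 147/500 → 283/500
merge 217/500 + 283/500 → 1
L = 13/50 + 34/125 + 147/500 + 217/500 + 283/500 + 1 = 1413/500 = 2.826 bits/symbol.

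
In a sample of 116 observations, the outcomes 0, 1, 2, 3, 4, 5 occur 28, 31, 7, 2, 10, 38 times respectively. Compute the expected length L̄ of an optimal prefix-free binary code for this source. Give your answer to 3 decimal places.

2.241 bits/symbol

Probabilities are the counts divided by 116.
Repeatedly combine the two least-probable nodes; the expected code length is the sum of the merged weights.
merge 1/58 + 7/116 → 9/116
merge 9/116 + 5/58 → 19/116
merge 19/116 + 7/29 → 47/116
merge 31/116 + 19/58 → 69/116
merge 47/116 + 69/116 → 1
L = 9/116 + 19/116 + 47/116 + 69/116 + 1 = 65/29 ≈ 2.241 bits/symbol.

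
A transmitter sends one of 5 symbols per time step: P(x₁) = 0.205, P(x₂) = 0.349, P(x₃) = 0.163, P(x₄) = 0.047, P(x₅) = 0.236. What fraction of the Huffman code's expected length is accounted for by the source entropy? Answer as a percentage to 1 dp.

Entropy H = −Σ p log₂ p ≈ 2.1242 bits.
Huffman merges: 47/1000+163/1000→21/100; 41/200+21/100→83/200; 59/250+349/1000→117/200; 83/200+117/200→1. L = 221/100 ≈ 2.2100.
Efficiency = H/L = 2.1242/2.2100 = 96.1%.

96.1%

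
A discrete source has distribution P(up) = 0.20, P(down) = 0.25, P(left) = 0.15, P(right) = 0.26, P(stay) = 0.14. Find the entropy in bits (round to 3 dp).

H = −Σ pᵢ log₂ pᵢ.
−0.20·log₂(0.20) = 0.4644
−0.25·log₂(0.25) = 0.5000
−0.15·log₂(0.15) = 0.4105
−0.26·log₂(0.26) = 0.5053
−0.14·log₂(0.14) = 0.3971
Sum ≈ 2.2773 → 2.277 bits.

2.277 bits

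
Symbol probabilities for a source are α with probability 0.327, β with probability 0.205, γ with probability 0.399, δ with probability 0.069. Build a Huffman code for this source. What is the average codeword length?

Repeatedly combine the two least-probable nodes; the expected code length is the sum of the merged weights.
merge 69/1000 + 41/200 → 137/500
merge 137/500 + 327/1000 → 601/1000
merge 399/1000 + 601/1000 → 1
L = 137/500 + 601/1000 + 1 = 15/8 = 1.875 bits/symbol.

1.875 bits/symbol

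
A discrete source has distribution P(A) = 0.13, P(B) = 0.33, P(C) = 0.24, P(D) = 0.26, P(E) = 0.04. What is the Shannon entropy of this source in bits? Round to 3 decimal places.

2.096 bits

H = −Σ pᵢ log₂ pᵢ.
−0.13·log₂(0.13) = 0.3826
−0.33·log₂(0.33) = 0.5278
−0.24·log₂(0.24) = 0.4941
−0.26·log₂(0.26) = 0.5053
−0.04·log₂(0.04) = 0.1858
Sum ≈ 2.0956 → 2.096 bits.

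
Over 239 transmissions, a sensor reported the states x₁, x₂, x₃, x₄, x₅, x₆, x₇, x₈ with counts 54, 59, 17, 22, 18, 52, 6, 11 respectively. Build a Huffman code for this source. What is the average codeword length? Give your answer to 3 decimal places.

Probabilities are the counts divided by 239.
Repeatedly combine the two least-probable nodes; the expected code length is the sum of the merged weights.
merge 6/239 + 11/239 → 17/239
merge 17/239 + 17/239 → 34/239
merge 18/239 + 22/239 → 40/239
merge 34/239 + 40/239 → 74/239
merge 52/239 + 54/239 → 106/239
merge 59/239 + 74/239 → 133/239
merge 106/239 + 133/239 → 1
L = 17/239 + 34/239 + 40/239 + 74/239 + 106/239 + 133/239 + 1 = 643/239 ≈ 2.690 bits/symbol.

2.690 bits/symbol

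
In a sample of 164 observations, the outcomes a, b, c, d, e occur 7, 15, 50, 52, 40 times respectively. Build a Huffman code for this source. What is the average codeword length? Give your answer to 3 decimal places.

2.134 bits/symbol

Probabilities are the counts divided by 164.
Repeatedly combine the two least-probable nodes; the expected code length is the sum of the merged weights.
merge 7/164 + 15/164 → 11/82
merge 11/82 + 10/41 → 31/82
merge 25/82 + 13/41 → 51/82
merge 31/82 + 51/82 → 1
L = 11/82 + 31/82 + 51/82 + 1 = 175/82 ≈ 2.134 bits/symbol.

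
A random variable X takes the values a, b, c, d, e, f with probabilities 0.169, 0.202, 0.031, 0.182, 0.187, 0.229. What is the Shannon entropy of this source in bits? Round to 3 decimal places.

H = −Σ pᵢ log₂ pᵢ.
−0.169·log₂(0.169) = 0.4335
−0.202·log₂(0.202) = 0.4661
−0.031·log₂(0.031) = 0.1554
−0.182·log₂(0.182) = 0.4474
−0.187·log₂(0.187) = 0.4523
−0.229·log₂(0.229) = 0.4870
Sum ≈ 2.4416 → 2.442 bits.

2.442 bits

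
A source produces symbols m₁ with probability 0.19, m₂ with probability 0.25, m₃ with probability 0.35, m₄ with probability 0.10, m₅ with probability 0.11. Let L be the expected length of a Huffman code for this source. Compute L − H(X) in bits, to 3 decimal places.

0.042 bits

Entropy H = −Σ p log₂ p ≈ 2.1678 bits.
Huffman merges: 1/10+11/100→21/100; 19/100+21/100→2/5; 1/4+7/20→3/5; 2/5+3/5→1. L = 221/100 ≈ 2.2100.
L − H = 2.2100 − 2.1678 = 0.042 bits.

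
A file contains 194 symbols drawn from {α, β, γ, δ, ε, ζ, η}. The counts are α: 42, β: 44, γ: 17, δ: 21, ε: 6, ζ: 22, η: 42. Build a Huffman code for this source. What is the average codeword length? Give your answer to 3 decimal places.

2.675 bits/symbol

Probabilities are the counts divided by 194.
Repeatedly combine the two least-probable nodes; the expected code length is the sum of the merged weights.
merge 3/97 + 17/194 → 23/194
merge 21/194 + 11/97 → 43/194
merge 23/194 + 21/97 → 65/194
merge 21/97 + 43/194 → 85/194
merge 22/97 + 65/194 → 109/194
merge 85/194 + 109/194 → 1
L = 23/194 + 43/194 + 65/194 + 85/194 + 109/194 + 1 = 519/194 ≈ 2.675 bits/symbol.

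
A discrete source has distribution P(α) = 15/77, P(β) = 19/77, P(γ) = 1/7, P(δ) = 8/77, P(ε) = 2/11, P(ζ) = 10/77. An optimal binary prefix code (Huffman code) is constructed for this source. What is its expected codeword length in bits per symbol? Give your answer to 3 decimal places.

2.558 bits/symbol

Repeatedly combine the two least-probable nodes; the expected code length is the sum of the merged weights.
merge 8/77 + 10/77 → 18/77
merge 1/7 + 2/11 → 25/77
merge 15/77 + 18/77 → 3/7
merge 19/77 + 25/77 → 4/7
merge 3/7 + 4/7 → 1
L = 18/77 + 25/77 + 3/7 + 4/7 + 1 = 197/77 ≈ 2.558 bits/symbol.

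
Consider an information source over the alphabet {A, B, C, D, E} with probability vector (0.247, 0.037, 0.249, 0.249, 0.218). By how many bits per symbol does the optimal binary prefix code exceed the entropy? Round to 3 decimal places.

Entropy H = −Σ p log₂ p ≈ 2.1522 bits.
Huffman merges: 37/1000+109/500→51/200; 247/1000+249/1000→62/125; 249/1000+51/200→63/125; 62/125+63/125→1. L = 451/200 ≈ 2.2550.
L − H = 2.2550 − 2.1522 = 0.103 bits.

0.103 bits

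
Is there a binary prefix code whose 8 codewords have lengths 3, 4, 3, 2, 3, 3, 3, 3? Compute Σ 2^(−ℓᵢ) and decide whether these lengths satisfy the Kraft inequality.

1.0625; no

With common denominator 2^4 = 16: Σ 2^(−ℓᵢ) = 2/16 + 1/16 + 2/16 + 4/16 + 2/16 + 2/16 + 2/16 + 2/16 = 17/16 = 1.0625.
Kraft's inequality requires Σ ≤ 1; here Σ = 1.0625 > 1, so no such prefix code exists.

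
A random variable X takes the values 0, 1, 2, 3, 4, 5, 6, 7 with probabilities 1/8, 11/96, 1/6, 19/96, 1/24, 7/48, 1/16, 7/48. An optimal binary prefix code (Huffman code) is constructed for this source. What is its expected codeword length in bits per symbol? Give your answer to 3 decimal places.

2.906 bits/symbol

Repeatedly combine the two least-probable nodes; the expected code length is the sum of the merged weights.
merge 1/24 + 1/16 → 5/48
merge 5/48 + 11/96 → 7/32
merge 1/8 + 7/48 → 13/48
merge 7/48 + 1/6 → 5/16
merge 19/96 + 7/32 → 5/12
merge 13/48 + 5/16 → 7/12
merge 5/12 + 7/12 → 1
L = 5/48 + 7/32 + 13/48 + 5/16 + 5/12 + 7/12 + 1 = 93/32 ≈ 2.906 bits/symbol.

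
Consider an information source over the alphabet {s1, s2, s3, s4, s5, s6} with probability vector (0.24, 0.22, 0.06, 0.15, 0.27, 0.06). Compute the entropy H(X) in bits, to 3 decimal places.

2.382 bits

H = −Σ pᵢ log₂ pᵢ.
−0.24·log₂(0.24) = 0.4941
−0.22·log₂(0.22) = 0.4806
−0.06·log₂(0.06) = 0.2435
−0.15·log₂(0.15) = 0.4105
−0.27·log₂(0.27) = 0.5100
−0.06·log₂(0.06) = 0.2435
Sum ≈ 2.3823 → 2.382 bits.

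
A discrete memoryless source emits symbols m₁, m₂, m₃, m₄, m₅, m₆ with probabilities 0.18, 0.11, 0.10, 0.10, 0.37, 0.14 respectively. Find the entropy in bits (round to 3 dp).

H = −Σ pᵢ log₂ pᵢ.
−0.18·log₂(0.18) = 0.4453
−0.11·log₂(0.11) = 0.3503
−0.10·log₂(0.10) = 0.3322
−0.10·log₂(0.10) = 0.3322
−0.37·log₂(0.37) = 0.5307
−0.14·log₂(0.14) = 0.3971
Sum ≈ 2.3878 → 2.388 bits.

2.388 bits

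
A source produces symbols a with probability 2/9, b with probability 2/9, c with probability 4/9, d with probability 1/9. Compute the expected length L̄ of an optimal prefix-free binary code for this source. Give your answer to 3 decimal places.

Repeatedly combine the two least-probable nodes; the expected code length is the sum of the merged weights.
merge 1/9 + 2/9 → 1/3
merge 2/9 + 1/3 → 5/9
merge 4/9 + 5/9 → 1
L = 1/3 + 5/9 + 1 = 17/9 ≈ 1.889 bits/symbol.

1.889 bits/symbol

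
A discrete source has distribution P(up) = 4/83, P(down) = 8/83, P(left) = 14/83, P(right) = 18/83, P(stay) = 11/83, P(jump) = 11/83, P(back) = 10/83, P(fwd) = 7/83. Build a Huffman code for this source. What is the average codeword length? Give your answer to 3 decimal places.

2.916 bits/symbol

Repeatedly combine the two least-probable nodes; the expected code length is the sum of the merged weights.
merge 4/83 + 7/83 → 11/83
merge 8/83 + 10/83 → 18/83
merge 11/83 + 11/83 → 22/83
merge 11/83 + 14/83 → 25/83
merge 18/83 + 18/83 → 36/83
merge 22/83 + 25/83 → 47/83
merge 36/83 + 47/83 → 1
L = 11/83 + 18/83 + 22/83 + 25/83 + 36/83 + 47/83 + 1 = 242/83 ≈ 2.916 bits/symbol.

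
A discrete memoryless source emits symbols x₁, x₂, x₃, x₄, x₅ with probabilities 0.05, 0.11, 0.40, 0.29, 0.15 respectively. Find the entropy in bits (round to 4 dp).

2.0236 bits

H = −Σ pᵢ log₂ pᵢ.
−0.05·log₂(0.05) = 0.2161
−0.11·log₂(0.11) = 0.3503
−0.40·log₂(0.40) = 0.5288
−0.29·log₂(0.29) = 0.5179
−0.15·log₂(0.15) = 0.4105
Sum ≈ 2.0236 → 2.0236 bits.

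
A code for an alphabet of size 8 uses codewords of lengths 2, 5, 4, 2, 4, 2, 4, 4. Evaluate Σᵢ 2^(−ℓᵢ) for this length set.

With common denominator 2^5 = 32: Σ 2^(−ℓᵢ) = 8/32 + 1/32 + 2/32 + 8/32 + 2/32 + 8/32 + 2/32 + 2/32 = 33/32 = 1.03125.

1.03125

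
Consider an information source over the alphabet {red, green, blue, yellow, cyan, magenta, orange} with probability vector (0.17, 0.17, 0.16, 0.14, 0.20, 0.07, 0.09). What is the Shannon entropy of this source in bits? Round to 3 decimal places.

H = −Σ pᵢ log₂ pᵢ.
−0.17·log₂(0.17) = 0.4346
−0.17·log₂(0.17) = 0.4346
−0.16·log₂(0.16) = 0.4230
−0.14·log₂(0.14) = 0.3971
−0.20·log₂(0.20) = 0.4644
−0.07·log₂(0.07) = 0.2686
−0.09·log₂(0.09) = 0.3127
Sum ≈ 2.7349 → 2.735 bits.

2.735 bits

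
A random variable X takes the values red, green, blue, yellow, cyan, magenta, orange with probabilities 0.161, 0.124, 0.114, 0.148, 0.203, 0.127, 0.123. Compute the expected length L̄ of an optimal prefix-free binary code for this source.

2.797 bits/symbol

Repeatedly combine the two least-probable nodes; the expected code length is the sum of the merged weights.
merge 57/500 + 123/1000 → 237/1000
merge 31/250 + 127/1000 → 251/1000
merge 37/250 + 161/1000 → 309/1000
merge 203/1000 + 237/1000 → 11/25
merge 251/1000 + 309/1000 → 14/25
merge 11/25 + 14/25 → 1
L = 237/1000 + 251/1000 + 309/1000 + 11/25 + 14/25 + 1 = 2797/1000 = 2.797 bits/symbol.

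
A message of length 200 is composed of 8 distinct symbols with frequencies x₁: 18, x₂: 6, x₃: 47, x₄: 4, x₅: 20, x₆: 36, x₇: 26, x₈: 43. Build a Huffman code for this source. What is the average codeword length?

Probabilities are the counts divided by 200.
Repeatedly combine the two least-probable nodes; the expected code length is the sum of the merged weights.
merge 1/50 + 3/100 → 1/20
merge 1/20 + 9/100 → 7/50
merge 1/10 + 13/100 → 23/100
merge 7/50 + 9/50 → 8/25
merge 43/200 + 23/100 → 89/200
merge 47/200 + 8/25 → 111/200
merge 89/200 + 111/200 → 1
L = 1/20 + 7/50 + 23/100 + 8/25 + 89/200 + 111/200 + 1 = 137/50 = 2.74 bits/symbol.

2.74 bits/symbol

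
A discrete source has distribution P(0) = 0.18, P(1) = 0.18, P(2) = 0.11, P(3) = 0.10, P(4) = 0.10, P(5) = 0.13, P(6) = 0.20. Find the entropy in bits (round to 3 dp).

2.752 bits

H = −Σ pᵢ log₂ pᵢ.
−0.18·log₂(0.18) = 0.4453
−0.18·log₂(0.18) = 0.4453
−0.11·log₂(0.11) = 0.3503
−0.10·log₂(0.10) = 0.3322
−0.10·log₂(0.10) = 0.3322
−0.13·log₂(0.13) = 0.3826
−0.20·log₂(0.20) = 0.4644
Sum ≈ 2.7523 → 2.752 bits.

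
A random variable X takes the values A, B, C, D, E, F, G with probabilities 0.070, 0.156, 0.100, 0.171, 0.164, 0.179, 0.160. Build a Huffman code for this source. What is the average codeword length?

Repeatedly combine the two least-probable nodes; the expected code length is the sum of the merged weights.
merge 7/100 + 1/10 → 17/100
merge 39/250 + 4/25 → 79/250
merge 41/250 + 17/100 → 167/500
merge 171/1000 + 179/1000 → 7/20
merge 79/250 + 167/500 → 13/20
merge 7/20 + 13/20 → 1
L = 17/100 + 79/250 + 167/500 + 7/20 + 13/20 + 1 = 141/50 = 2.82 bits/symbol.

2.82 bits/symbol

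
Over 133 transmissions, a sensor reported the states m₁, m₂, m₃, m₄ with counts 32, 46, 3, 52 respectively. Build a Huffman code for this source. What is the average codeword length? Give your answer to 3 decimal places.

1.872 bits/symbol

Probabilities are the counts divided by 133.
Repeatedly combine the two least-probable nodes; the expected code length is the sum of the merged weights.
merge 3/133 + 32/133 → 5/19
merge 5/19 + 46/133 → 81/133
merge 52/133 + 81/133 → 1
L = 5/19 + 81/133 + 1 = 249/133 ≈ 1.872 bits/symbol.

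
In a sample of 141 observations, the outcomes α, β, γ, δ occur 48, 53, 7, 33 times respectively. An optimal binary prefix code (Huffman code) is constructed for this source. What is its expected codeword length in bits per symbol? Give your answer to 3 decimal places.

Probabilities are the counts divided by 141.
Repeatedly combine the two least-probable nodes; the expected code length is the sum of the merged weights.
merge 7/141 + 11/47 → 40/141
merge 40/141 + 16/47 → 88/141
merge 53/141 + 88/141 → 1
L = 40/141 + 88/141 + 1 = 269/141 ≈ 1.908 bits/symbol.

1.908 bits/symbol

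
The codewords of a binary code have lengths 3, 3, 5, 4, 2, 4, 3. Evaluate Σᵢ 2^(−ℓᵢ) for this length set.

With common denominator 2^5 = 32: Σ 2^(−ℓᵢ) = 4/32 + 4/32 + 1/32 + 2/32 + 8/32 + 2/32 + 4/32 = 25/32 = 0.78125.

0.78125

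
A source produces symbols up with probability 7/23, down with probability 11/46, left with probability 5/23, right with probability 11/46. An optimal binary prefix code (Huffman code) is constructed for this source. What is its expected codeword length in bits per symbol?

2 bits/symbol

Repeatedly combine the two least-probable nodes; the expected code length is the sum of the merged weights.
merge 5/23 + 11/46 → 21/46
merge 11/46 + 7/23 → 25/46
merge 21/46 + 25/46 → 1
L = 21/46 + 25/46 + 1 = 2 bits/symbol.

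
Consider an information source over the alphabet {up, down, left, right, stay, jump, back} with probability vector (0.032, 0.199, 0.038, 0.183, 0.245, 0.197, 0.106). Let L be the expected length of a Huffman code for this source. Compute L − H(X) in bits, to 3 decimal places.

Entropy H = −Σ p log₂ p ≈ 2.5521 bits.
Huffman merges: 4/125+19/500→7/100; 7/100+53/500→22/125; 22/125+183/1000→359/1000; 197/1000+199/1000→99/250; 49/200+359/1000→151/250; 99/250+151/250→1. L = 521/200 ≈ 2.6050.
L − H = 2.6050 − 2.5521 = 0.053 bits.

0.053 bits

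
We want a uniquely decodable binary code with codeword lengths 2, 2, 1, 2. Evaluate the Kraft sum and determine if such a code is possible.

1.25; no

With common denominator 2^2 = 4: Σ 2^(−ℓᵢ) = 1/4 + 1/4 + 2/4 + 1/4 = 5/4 = 1.25.
Kraft's inequality requires Σ ≤ 1; here Σ = 1.25 > 1, so no such prefix code exists.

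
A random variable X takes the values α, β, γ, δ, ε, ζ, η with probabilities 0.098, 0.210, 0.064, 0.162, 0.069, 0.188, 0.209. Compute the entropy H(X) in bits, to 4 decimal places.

H = −Σ pᵢ log₂ pᵢ.
−0.098·log₂(0.098) = 0.3284
−0.210·log₂(0.210) = 0.4728
−0.064·log₂(0.064) = 0.2538
−0.162·log₂(0.162) = 0.4254
−0.069·log₂(0.069) = 0.2662
−0.188·log₂(0.188) = 0.4533
−0.209·log₂(0.209) = 0.4720
Sum ≈ 2.6719 → 2.6719 bits.

2.6719 bits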